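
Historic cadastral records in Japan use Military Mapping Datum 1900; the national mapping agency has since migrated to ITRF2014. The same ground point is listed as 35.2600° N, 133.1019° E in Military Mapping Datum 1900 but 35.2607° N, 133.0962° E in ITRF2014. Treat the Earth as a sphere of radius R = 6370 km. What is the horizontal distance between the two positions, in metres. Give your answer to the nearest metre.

523 m

Δφ = 35.2607° − 35.2600° = +0.0007°; Δλ = 133.0962° − 133.1019° = -0.0057°.
1° along a meridian = πR/180 = 111177 m.
ΔN = Δφ × 111177 = 77.8 m; ΔE = Δλ × 111177 × cos(35.2600°) = -0.0057 × 111177 × 0.816541 = -517.5 m.
Distance = √(ΔE² + ΔN²) = √((-517.5)² + 77.8²) = 523.3 m.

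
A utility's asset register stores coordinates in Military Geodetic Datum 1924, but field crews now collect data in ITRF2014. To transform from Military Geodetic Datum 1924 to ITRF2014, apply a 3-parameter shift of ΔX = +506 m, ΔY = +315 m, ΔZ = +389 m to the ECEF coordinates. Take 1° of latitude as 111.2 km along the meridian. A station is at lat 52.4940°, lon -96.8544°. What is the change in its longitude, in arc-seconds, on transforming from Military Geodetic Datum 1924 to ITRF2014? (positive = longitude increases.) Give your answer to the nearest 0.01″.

sin φ = 0.793290, cos φ = 0.608845, sin λ = -0.992853, cos λ = -0.119347.
East component: ΔE = −sin λ·ΔX + cos λ·ΔY = −(-0.992853)(506) + (-0.119347)(315) = 464.79 m.
1° of latitude spans 111200 m; at latitude φ, 1° of longitude spans that × cos φ = 67703.5 m, so Δλ = 464.79 / 67703.5 × 3600 = 24.714″.

Δλ = 24.71″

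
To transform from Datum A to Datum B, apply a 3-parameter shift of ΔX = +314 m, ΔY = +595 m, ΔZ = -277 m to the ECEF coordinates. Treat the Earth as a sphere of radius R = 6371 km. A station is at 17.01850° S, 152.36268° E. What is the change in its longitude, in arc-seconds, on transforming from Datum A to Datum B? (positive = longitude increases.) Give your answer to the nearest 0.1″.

sin φ = -0.292680, cos φ = 0.956210, sin λ = 0.463873, cos λ = -0.885902.
East component: ΔE = −sin λ·ΔX + cos λ·ΔY = −(0.463873)(314) + (-0.885902)(595) = -672.77 m.
1° of latitude spans πR/180 = 111195 m; at latitude φ, 1° of longitude spans that × cos φ = 106325.7 m, so Δλ = -672.77 / 106325.7 × 3600 = -22.779″.

Δλ = -22.8″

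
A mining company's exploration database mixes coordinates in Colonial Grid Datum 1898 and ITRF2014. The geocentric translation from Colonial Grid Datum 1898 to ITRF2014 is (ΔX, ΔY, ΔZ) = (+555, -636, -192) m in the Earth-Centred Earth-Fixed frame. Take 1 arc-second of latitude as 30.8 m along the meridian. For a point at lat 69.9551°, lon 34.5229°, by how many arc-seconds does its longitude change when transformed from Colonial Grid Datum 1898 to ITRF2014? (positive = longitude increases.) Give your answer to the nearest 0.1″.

sin φ = 0.939424, cos φ = 0.342756, sin λ = 0.566736, cos λ = 0.823900.
East component: ΔE = −sin λ·ΔX + cos λ·ΔY = −(0.566736)(555) + (0.823900)(-636) = -838.54 m.
1° of latitude spans 3600 × 30.80 = 110880 m; at latitude φ, 1° of longitude spans that × cos φ = 38004.8 m, so Δλ = -838.54 / 38004.8 × 3600 = -79.430″.

Δλ = -79.4″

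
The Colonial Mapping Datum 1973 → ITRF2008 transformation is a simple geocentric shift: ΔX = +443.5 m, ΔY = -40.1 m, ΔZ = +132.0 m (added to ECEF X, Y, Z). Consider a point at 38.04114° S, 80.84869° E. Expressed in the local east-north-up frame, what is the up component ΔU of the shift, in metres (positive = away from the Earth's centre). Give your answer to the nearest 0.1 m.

At φ = -38.04114°, λ = 80.84869°: sin φ = -0.616227, cos φ = 0.787568, sin λ = 0.987272, cos λ = 0.159042.
ΔU = cos φ cos λ·ΔX + cos φ sin λ·ΔY + sin φ·ΔZ = (0.787568)(0.159042)(443.5) + (0.787568)(0.987272)(-40.1) + (-0.616227)(132.0) = -56.97 m.

ΔU = -57.0 m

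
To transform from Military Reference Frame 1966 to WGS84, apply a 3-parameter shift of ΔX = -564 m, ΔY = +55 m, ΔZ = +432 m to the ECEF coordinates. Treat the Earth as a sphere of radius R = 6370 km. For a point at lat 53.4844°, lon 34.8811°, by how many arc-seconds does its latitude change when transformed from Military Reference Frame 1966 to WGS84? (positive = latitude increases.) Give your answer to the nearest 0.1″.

Δφ = 19.5″

sin φ = 0.803695, cos φ = 0.595042, sin λ = 0.571875, cos λ = 0.820341.
North component: ΔN = −sin φ cos λ·ΔX − sin φ sin λ·ΔY + cos φ·ΔZ = −(0.803695)(0.820341)(-564) − (0.803695)(0.571875)(55) + (0.595042)(432) = 603.63 m.
1° of latitude spans πR/180 = 111177 m, so Δφ = 603.63 / 111177 × 3600 = 19.546″.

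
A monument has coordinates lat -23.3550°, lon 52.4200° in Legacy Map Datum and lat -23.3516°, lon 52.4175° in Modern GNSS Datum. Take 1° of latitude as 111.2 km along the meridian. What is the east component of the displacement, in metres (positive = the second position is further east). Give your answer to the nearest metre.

ΔE = -255 m

Δφ = -23.3516° − -23.3550° = +0.0034°; Δλ = 52.4175° − 52.4200° = -0.0025°.
ΔN = Δφ × 111200 = 378.1 m; ΔE = Δλ × 111200 × cos(-23.3550°) = -0.0025 × 111200 × 0.918066 = -255.2 m.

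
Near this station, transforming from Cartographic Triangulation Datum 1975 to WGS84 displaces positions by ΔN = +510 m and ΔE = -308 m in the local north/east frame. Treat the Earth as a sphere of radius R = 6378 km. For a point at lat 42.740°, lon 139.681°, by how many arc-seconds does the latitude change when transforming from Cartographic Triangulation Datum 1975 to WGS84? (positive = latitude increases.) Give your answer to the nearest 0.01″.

On a sphere of radius R, 1 rad of latitude = R, so Δφ = ΔN / R = 510.0 / 6378000 = 7.9962e-05 rad = 16.493″.

Δφ = 16.49″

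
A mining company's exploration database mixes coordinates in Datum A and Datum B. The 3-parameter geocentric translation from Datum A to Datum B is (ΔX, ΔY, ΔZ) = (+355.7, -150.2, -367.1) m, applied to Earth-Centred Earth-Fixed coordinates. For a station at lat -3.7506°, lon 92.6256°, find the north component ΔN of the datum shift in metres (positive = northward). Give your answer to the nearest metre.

ΔN = -377 m

At φ = -3.7506°, λ = 92.6256°: sin φ = -0.065414, cos φ = 0.997858, sin λ = 0.998950, cos λ = -0.045809.
ΔN = −sin φ cos λ·ΔX − sin φ sin λ·ΔY + cos φ·ΔZ = −(-0.065414)(-0.045809)(355.7) − (-0.065414)(0.998950)(-150.2) + (0.997858)(-367.1) = -377.19 m.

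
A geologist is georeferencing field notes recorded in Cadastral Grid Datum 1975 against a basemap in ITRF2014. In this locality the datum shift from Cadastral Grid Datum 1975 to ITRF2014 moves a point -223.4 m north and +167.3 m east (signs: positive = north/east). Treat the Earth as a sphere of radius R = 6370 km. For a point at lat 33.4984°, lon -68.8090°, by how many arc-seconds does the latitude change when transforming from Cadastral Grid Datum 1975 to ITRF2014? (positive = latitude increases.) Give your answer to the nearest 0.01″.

Δφ = -7.23″

On a sphere of radius R, 1 rad of latitude = R, so Δφ = ΔN / R = -223.4 / 6370000 = -3.5071e-05 rad = -7.234″.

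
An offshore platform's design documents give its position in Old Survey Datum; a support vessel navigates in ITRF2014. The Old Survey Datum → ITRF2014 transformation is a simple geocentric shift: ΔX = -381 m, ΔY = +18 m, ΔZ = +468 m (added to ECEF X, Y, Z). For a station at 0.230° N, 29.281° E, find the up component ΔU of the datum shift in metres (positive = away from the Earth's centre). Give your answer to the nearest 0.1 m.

ΔU = -321.6 m

At φ = 0.230°, λ = 29.281°: sin φ = 0.004014, cos φ = 0.999992, sin λ = 0.489093, cos λ = 0.872232.
ΔU = cos φ cos λ·ΔX + cos φ sin λ·ΔY + sin φ·ΔZ = (0.999992)(0.872232)(-381) + (0.999992)(0.489093)(18) + (0.004014)(468) = -321.64 m.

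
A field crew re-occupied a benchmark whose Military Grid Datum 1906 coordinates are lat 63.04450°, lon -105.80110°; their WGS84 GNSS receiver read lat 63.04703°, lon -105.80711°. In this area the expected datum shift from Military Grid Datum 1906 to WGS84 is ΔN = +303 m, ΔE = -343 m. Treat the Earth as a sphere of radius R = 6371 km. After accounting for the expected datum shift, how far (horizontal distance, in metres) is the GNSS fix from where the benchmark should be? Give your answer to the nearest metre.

46 m

Observed coordinate differences: Δφ = +0.00253°, Δλ = -0.00601°.
Converting to metres (1° lat = 111195 m, cos φ = 0.453298): observed ΔN = 281.3 m, observed ΔE = -302.9 m.
Subtracting the expected shift leaves a residual of 281.3 − (303) = -21.7 m north and -302.9 − (-343) = 40.1 m east.
Residual distance = √((-21.7)² + 40.1²) = 45.6 m.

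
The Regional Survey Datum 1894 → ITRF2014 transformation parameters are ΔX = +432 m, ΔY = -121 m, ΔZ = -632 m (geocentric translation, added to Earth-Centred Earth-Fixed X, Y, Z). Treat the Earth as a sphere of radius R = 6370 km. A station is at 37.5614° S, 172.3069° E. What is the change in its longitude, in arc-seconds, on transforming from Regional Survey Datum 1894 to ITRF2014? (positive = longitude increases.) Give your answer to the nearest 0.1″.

sin φ = -0.609611, cos φ = 0.792701, sin λ = 0.133867, cos λ = -0.990999.
East component: ΔE = −sin λ·ΔX + cos λ·ΔY = −(0.133867)(432) + (-0.990999)(-121) = 62.08 m.
1° of latitude spans πR/180 = 111177 m; at latitude φ, 1° of longitude spans that × cos φ = 88130.4 m, so Δλ = 62.08 / 88130.4 × 3600 = 2.536″.

Δλ = 2.5″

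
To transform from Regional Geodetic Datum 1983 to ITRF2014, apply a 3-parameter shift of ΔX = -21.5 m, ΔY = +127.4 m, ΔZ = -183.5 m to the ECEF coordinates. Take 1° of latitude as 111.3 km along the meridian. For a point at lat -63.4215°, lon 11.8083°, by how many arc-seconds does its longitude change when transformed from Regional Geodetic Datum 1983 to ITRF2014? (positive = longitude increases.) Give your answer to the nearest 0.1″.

Δλ = 9.3″

sin φ = -0.894322, cos φ = 0.447424, sin λ = 0.204638, cos λ = 0.978838.
East component: ΔE = −sin λ·ΔX + cos λ·ΔY = −(0.204638)(-21.5) + (0.978838)(127.4) = 129.10 m.
1° of latitude spans 111300 m; at latitude φ, 1° of longitude spans that × cos φ = 49798.2 m, so Δλ = 129.10 / 49798.2 × 3600 = 9.333″.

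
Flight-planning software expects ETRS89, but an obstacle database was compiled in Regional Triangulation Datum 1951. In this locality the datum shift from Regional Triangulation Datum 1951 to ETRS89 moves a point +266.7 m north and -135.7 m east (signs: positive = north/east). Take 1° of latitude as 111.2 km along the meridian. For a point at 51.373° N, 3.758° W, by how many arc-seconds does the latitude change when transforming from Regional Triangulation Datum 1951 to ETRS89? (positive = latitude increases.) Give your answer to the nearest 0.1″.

1° of latitude = 111.2 km, so Δφ = 266.7 / 111200 = 0.0023984° = 8.634″.

Δφ = 8.6″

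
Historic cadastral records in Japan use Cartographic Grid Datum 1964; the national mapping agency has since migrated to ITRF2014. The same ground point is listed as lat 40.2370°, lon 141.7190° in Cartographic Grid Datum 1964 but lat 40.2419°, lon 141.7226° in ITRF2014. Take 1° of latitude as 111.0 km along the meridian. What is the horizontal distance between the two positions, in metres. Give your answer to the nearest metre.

624 m

Δφ = 40.2419° − 40.2370° = +0.0049°; Δλ = 141.7226° − 141.7190° = +0.0036°.
ΔN = Δφ × 111000 = 543.9 m; ΔE = Δλ × 111000 × cos(40.2370°) = +0.0036 × 111000 × 0.763379 = 305.0 m.
Distance = √(ΔE² + ΔN²) = √(305.0² + 543.9²) = 623.6 m.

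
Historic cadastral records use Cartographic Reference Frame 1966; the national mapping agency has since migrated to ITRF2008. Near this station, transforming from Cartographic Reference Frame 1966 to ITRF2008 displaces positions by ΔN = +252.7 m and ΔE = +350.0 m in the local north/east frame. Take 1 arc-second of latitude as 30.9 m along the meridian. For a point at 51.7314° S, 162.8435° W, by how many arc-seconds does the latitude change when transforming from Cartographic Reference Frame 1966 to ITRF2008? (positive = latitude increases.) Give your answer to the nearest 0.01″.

Δφ = 8.18″

1″ of latitude = 30.90 m, so Δφ = 252.7 / 30.90 = 8.178″.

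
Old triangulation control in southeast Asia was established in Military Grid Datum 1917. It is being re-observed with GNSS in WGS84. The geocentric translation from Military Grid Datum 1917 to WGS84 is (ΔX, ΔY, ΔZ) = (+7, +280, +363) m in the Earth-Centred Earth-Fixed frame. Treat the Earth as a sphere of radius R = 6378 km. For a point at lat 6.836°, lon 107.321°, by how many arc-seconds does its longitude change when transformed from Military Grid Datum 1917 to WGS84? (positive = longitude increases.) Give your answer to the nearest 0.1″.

Δλ = -2.9″

sin φ = 0.119028, cos φ = 0.992891, sin λ = 0.954652, cos λ = -0.297725.
East component: ΔE = −sin λ·ΔX + cos λ·ΔY = −(0.954652)(7) + (-0.297725)(280) = -90.05 m.
1° of latitude spans πR/180 = 111317 m; at latitude φ, 1° of longitude spans that × cos φ = 110525.7 m, so Δλ = -90.05 / 110525.7 × 3600 = -2.933″.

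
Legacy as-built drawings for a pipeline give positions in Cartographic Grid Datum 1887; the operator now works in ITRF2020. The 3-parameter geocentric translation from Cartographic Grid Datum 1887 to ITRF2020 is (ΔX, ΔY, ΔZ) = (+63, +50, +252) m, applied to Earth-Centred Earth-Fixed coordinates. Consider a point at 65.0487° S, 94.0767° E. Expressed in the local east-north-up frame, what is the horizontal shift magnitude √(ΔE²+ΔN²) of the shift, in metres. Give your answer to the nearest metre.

162 m

At φ = -65.0487°, λ = 94.0767°: sin φ = -0.906667, cos φ = 0.421848, sin λ = 0.997470, cos λ = -0.071092.
ΔE = −sin λ·ΔX + cos λ·ΔY = −(0.997470)·(63) + (-0.071092)·(50) = -66.40 m.
ΔN = −sin φ cos λ·ΔX − sin φ sin λ·ΔY + cos φ·ΔZ = −(-0.906667)(-0.071092)(63) − (-0.906667)(0.997470)(50) + (0.421848)(252) = 147.46 m.
Horizontal magnitude = √(ΔE² + ΔN²) = √((-66.40)² + 147.46²) = 161.72 m.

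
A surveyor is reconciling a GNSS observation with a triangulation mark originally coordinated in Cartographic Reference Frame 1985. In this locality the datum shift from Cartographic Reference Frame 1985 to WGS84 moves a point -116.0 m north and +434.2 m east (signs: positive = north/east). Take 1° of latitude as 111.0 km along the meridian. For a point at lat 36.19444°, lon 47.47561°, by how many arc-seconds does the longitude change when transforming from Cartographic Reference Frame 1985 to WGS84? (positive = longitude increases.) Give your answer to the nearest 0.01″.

At latitude 36.19444°, cos φ = 0.807018.
1° of longitude at this latitude = 111.0 × cos φ = 89.58 km, so Δλ = 434.2 / 89579.0 = 0.0048471° = 17.450″.

Δλ = 17.45″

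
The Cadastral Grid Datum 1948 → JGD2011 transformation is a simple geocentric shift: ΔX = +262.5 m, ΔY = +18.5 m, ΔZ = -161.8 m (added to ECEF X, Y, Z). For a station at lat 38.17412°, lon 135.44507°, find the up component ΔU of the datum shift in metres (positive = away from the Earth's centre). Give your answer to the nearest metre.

ΔU = -237 m

At φ = 38.17412°, λ = 135.44507°: sin φ = 0.618053, cos φ = 0.786136, sin λ = 0.701593, cos λ = -0.712578.
ΔU = cos φ cos λ·ΔX + cos φ sin λ·ΔY + sin φ·ΔZ = (0.786136)(-0.712578)(262.5) + (0.786136)(0.701593)(18.5) + (0.618053)(-161.8) = -236.85 m.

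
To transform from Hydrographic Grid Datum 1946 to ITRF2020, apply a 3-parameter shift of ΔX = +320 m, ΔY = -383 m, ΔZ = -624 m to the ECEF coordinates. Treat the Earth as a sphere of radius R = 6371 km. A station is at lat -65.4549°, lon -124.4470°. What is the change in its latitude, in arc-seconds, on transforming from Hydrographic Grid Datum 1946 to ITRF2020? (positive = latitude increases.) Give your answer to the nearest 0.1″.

sin φ = -0.909635, cos φ = 0.415409, sin λ = -0.824650, cos λ = -0.565644.
North component: ΔN = −sin φ cos λ·ΔX − sin φ sin λ·ΔY + cos φ·ΔZ = −(-0.909635)(-0.565644)(320) − (-0.909635)(-0.824650)(-383) + (0.415409)(-624) = -136.56 m.
1° of latitude spans πR/180 = 111195 m, so Δφ = -136.56 / 111195 × 3600 = -4.421″.

Δφ = -4.4″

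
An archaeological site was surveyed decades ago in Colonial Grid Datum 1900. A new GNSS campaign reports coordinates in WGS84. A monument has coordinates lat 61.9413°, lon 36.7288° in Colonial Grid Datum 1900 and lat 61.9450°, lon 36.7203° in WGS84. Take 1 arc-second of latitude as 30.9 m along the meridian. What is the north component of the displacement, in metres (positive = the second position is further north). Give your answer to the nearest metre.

Δφ = 61.9450° − 61.9413° = +0.0037°; Δλ = 36.7203° − 36.7288° = -0.0085°.
1° of latitude = 3600 × 30.90 = 111240 m.
ΔN = Δφ × 111240 = 411.6 m; ΔE = Δλ × 111240 × cos(61.9413°) = -0.0085 × 111240 × 0.470376 = -444.8 m.

ΔN = 412 m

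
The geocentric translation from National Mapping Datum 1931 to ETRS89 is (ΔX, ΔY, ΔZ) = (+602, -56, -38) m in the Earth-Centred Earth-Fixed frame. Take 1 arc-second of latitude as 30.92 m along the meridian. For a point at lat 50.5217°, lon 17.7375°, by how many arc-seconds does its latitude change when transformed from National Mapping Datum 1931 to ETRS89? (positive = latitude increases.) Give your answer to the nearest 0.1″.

Δφ = -14.7″

sin φ = 0.771865, cos φ = 0.635786, sin λ = 0.304657, cos λ = 0.952462.
North component: ΔN = −sin φ cos λ·ΔX − sin φ sin λ·ΔY + cos φ·ΔZ = −(0.771865)(0.952462)(602) − (0.771865)(0.304657)(-56) + (0.635786)(-38) = -453.57 m.
1° of latitude spans 3600 × 30.92 = 111312 m, so Δφ = -453.57 / 111312 × 3600 = -14.669″.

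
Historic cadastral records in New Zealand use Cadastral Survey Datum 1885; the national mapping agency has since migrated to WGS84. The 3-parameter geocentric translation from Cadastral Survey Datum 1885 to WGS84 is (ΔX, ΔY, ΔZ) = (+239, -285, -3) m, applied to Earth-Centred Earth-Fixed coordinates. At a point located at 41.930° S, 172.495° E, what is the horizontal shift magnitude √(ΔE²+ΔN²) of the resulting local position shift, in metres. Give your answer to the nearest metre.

At φ = -41.930°, λ = 172.495°: sin φ = -0.668222, cos φ = 0.743962, sin λ = 0.130613, cos λ = -0.991433.
ΔE = −sin λ·ΔX + cos λ·ΔY = −(0.130613)·(239) + (-0.991433)·(-285) = 251.34 m.
ΔN = −sin φ cos λ·ΔX − sin φ sin λ·ΔY + cos φ·ΔZ = −(-0.668222)(-0.991433)(239) − (-0.668222)(0.130613)(-285) + (0.743962)(-3) = -185.44 m.
Horizontal magnitude = √(ΔE² + ΔN²) = √(251.34² + (-185.44)²) = 312.35 m.

312 m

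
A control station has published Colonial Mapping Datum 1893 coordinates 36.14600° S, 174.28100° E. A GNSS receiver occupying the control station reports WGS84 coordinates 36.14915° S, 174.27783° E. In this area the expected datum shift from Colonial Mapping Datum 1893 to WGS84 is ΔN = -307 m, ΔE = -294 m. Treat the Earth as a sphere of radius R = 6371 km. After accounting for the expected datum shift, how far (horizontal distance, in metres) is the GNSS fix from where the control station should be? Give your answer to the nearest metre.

Observed coordinate differences: Δφ = -0.00315°, Δλ = -0.00317°.
Converting to metres (1° lat = 111195 m, cos φ = 0.807517): observed ΔN = -350.3 m, observed ΔE = -284.6 m.
Subtracting the expected shift leaves a residual of -350.3 − (-307) = -43.3 m north and -284.6 − (-294) = 9.4 m east.
Residual distance = √((-43.3)² + 9.4²) = 44.3 m.

44 m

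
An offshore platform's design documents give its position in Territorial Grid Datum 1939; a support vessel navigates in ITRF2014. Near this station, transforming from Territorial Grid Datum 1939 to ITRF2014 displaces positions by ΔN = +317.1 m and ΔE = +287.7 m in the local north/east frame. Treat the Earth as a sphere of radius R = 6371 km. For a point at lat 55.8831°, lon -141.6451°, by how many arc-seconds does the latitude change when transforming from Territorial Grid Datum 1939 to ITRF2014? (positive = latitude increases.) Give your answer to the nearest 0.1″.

Δφ = 10.3″

On a sphere of radius R, 1 rad of latitude = R, so Δφ = ΔN / R = 317.1 / 6371000 = 4.9772e-05 rad = 10.266″.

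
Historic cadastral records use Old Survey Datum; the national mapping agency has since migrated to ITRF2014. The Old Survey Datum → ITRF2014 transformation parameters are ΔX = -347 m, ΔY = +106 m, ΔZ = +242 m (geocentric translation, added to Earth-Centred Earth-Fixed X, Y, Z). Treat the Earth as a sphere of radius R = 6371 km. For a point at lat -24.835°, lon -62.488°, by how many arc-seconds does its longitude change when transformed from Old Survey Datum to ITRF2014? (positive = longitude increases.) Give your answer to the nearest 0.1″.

sin φ = -0.420007, cos φ = 0.907521, sin λ = -0.886914, cos λ = 0.461934.
East component: ΔE = −sin λ·ΔX + cos λ·ΔY = −(-0.886914)(-347) + (0.461934)(106) = -258.79 m.
1° of latitude spans πR/180 = 111195 m; at latitude φ, 1° of longitude spans that × cos φ = 100911.7 m, so Δλ = -258.79 / 100911.7 × 3600 = -9.232″.

Δλ = -9.2″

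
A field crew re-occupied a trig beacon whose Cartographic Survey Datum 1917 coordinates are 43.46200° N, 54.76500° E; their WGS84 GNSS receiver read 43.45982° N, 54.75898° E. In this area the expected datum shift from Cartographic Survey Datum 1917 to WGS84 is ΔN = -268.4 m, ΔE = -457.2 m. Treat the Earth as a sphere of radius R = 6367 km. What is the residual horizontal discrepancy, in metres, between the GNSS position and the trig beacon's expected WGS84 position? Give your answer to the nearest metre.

39 m

Observed coordinate differences: Δφ = -0.00218°, Δλ = -0.00602°.
Converting to metres (1° lat = 111125 m, cos φ = 0.725831): observed ΔN = -242.3 m, observed ΔE = -485.6 m.
Subtracting the expected shift leaves a residual of -242.3 − (-268.4) = 26.1 m north and -485.6 − (-457.2) = -28.4 m east.
Residual distance = √(26.1² + (-28.4)²) = 38.6 m.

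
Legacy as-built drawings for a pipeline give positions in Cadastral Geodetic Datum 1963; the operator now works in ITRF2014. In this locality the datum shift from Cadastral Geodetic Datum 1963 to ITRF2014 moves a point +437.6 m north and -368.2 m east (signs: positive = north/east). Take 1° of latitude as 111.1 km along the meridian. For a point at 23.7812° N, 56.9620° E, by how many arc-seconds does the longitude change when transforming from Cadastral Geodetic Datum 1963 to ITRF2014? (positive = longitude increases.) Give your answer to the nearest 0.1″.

At latitude 23.7812°, cos φ = 0.915092.
1° of longitude at this latitude = 111.1 × cos φ = 101.67 km, so Δλ = -368.2 / 101666.7 = -0.0036216° = -13.038″.

Δλ = -13.0″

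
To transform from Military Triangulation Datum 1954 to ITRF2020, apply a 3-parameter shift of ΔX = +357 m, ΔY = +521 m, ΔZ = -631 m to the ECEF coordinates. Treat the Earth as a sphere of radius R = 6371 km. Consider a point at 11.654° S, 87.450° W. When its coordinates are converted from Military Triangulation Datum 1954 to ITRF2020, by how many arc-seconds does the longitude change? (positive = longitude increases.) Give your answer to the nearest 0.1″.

sin φ = -0.202001, cos φ = 0.979385, sin λ = -0.999010, cos λ = 0.044491.
East component: ΔE = −sin λ·ΔX + cos λ·ΔY = −(-0.999010)(357) + (0.044491)(521) = 379.83 m.
1° of latitude spans πR/180 = 111195 m; at latitude φ, 1° of longitude spans that × cos φ = 108902.7 m, so Δλ = 379.83 / 108902.7 × 3600 = 12.556″.

Δλ = 12.6″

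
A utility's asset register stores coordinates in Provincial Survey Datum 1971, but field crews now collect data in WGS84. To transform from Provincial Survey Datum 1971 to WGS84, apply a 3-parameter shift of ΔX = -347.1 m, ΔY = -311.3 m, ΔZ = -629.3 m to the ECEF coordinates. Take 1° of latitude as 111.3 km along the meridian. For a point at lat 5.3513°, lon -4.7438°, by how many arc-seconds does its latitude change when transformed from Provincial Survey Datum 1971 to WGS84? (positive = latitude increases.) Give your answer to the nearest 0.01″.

Δφ = -19.30″

sin φ = 0.093262, cos φ = 0.995642, sin λ = -0.082700, cos λ = 0.996574.
North component: ΔN = −sin φ cos λ·ΔX − sin φ sin λ·ΔY + cos φ·ΔZ = −(0.093262)(0.996574)(-347.1) − (0.093262)(-0.082700)(-311.3) + (0.995642)(-629.3) = -596.70 m.
1° of latitude spans 111300 m, so Δφ = -596.70 / 111300 × 3600 = -19.300″.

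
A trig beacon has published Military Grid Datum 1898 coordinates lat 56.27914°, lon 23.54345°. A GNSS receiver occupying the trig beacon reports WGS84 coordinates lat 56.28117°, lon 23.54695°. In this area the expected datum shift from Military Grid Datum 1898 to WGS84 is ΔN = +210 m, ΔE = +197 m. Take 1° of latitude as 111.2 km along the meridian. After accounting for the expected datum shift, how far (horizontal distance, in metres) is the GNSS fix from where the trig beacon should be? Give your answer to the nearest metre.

Observed coordinate differences: Δφ = +0.00203°, Δλ = +0.00350°.
Converting to metres (1° lat = 111200 m, cos φ = 0.555147): observed ΔN = 225.7 m, observed ΔE = 216.1 m.
Subtracting the expected shift leaves a residual of 225.7 − (210) = 15.7 m north and 216.1 − (197) = 19.1 m east.
Residual distance = √(15.7² + 19.1²) = 24.7 m.

25 m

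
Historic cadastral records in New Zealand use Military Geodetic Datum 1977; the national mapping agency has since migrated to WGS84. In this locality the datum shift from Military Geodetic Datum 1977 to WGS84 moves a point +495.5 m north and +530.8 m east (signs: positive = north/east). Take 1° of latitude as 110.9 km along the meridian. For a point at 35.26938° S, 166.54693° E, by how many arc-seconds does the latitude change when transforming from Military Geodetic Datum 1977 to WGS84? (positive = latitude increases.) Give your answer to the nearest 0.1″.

Δφ = 16.1″

1° of latitude = 110.9 km, so Δφ = 495.5 / 110900 = 0.0044680° = 16.085″.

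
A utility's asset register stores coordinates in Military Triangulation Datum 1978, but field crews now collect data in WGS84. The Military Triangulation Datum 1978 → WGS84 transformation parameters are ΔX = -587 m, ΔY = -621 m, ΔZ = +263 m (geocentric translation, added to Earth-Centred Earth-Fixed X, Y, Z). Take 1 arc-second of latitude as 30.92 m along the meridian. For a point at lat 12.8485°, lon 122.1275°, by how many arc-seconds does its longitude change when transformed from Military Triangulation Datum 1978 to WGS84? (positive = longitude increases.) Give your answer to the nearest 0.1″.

sin φ = 0.222374, cos φ = 0.974961, sin λ = 0.846867, cos λ = -0.531805.
East component: ΔE = −sin λ·ΔX + cos λ·ΔY = −(0.846867)(-587) + (-0.531805)(-621) = 827.36 m.
1° of latitude spans 3600 × 30.92 = 111312 m; at latitude φ, 1° of longitude spans that × cos φ = 108524.9 m, so Δλ = 827.36 / 108524.9 × 3600 = 27.445″.

Δλ = 27.4″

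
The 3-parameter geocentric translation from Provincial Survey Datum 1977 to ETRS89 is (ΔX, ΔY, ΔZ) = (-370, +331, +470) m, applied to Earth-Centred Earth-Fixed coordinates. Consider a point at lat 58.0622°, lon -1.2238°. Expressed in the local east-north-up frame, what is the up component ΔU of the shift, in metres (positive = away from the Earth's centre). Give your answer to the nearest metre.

ΔU = 199 m

The local up (radial) axis is (cos φ cos λ, cos φ sin λ, sin φ), giving ΔU = -195.685 − 3.740 + 398.853 = 199.43 m.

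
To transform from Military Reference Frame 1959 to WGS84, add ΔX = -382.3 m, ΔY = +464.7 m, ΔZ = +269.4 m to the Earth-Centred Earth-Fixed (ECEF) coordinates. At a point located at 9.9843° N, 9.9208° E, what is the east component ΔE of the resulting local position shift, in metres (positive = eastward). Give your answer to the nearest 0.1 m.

ΔE = 523.6 m

The local east axis at (φ, λ) is (−sin λ, cos λ, 0), so ΔE = −sin(9.9208°)·(-382.3) + cos(9.9208°)·464.7 = 523.62 m.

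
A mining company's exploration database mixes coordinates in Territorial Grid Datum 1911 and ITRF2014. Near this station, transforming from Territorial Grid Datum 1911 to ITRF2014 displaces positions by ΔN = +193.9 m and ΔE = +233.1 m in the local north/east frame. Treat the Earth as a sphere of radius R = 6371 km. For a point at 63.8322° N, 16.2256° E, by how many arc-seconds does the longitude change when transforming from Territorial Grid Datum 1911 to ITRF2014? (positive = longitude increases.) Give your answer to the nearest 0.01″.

Δλ = 17.11″

At latitude 63.8322°, cos φ = 0.441002.
One radian of longitude at latitude φ spans R cos φ, so Δλ = ΔE / (R cos φ) = 233.1 / (6371000 × 0.441002) = 8.2965e-05 rad = 17.113″.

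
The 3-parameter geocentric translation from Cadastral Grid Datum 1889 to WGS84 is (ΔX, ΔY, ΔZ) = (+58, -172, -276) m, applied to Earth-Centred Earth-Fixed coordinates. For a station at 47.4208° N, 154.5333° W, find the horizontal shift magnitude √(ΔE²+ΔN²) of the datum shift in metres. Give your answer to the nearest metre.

The local east axis at (φ, λ) is (−sin λ, cos λ, 0), so ΔE = −sin(-154.5333°)·58 + cos(-154.5333°)·(-172) = 180.23 m.
The local north axis is (−sin φ cos λ, −sin φ sin λ, cos φ), giving ΔN = 38.558 − 54.458 − 186.744 = -202.64 m.
Horizontal magnitude = √(ΔE² + ΔN²) = √(180.23² + (-202.64)²) = 271.19 m.

271 m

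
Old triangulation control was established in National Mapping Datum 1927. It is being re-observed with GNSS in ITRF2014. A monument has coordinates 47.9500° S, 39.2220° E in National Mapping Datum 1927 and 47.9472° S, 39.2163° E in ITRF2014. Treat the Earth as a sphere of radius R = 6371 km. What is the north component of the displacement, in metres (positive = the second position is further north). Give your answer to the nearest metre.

Δφ = -47.9472° − -47.9500° = +0.0028°; Δλ = 39.2163° − 39.2220° = -0.0057°.
1° along a meridian = πR/180 = 111195 m.
ΔN = Δφ × 111195 = 311.3 m; ΔE = Δλ × 111195 × cos(-47.9500°) = -0.0057 × 111195 × 0.669779 = -424.5 m.

ΔN = 311 m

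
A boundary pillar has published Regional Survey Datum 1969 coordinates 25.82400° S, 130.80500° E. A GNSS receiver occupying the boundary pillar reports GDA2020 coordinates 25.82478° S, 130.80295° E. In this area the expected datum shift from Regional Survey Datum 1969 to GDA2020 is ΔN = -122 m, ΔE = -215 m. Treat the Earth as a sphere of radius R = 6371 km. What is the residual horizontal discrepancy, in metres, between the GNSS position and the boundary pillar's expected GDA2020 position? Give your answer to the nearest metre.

37 m

Observed coordinate differences: Δφ = -0.00078°, Δλ = -0.00205°.
Converting to metres (1° lat = 111195 m, cos φ = 0.900136): observed ΔN = -86.7 m, observed ΔE = -205.2 m.
Subtracting the expected shift leaves a residual of -86.7 − (-122) = 35.3 m north and -205.2 − (-215) = 9.8 m east.
Residual distance = √(35.3² + 9.8²) = 36.6 m.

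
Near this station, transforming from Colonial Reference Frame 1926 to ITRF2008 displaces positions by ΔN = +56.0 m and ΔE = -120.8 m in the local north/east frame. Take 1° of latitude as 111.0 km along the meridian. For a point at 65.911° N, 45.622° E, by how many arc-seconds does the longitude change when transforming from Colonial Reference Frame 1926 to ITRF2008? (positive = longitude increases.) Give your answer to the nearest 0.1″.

Δλ = -9.6″

At latitude 65.911°, cos φ = 0.408155.
1° of longitude at this latitude = 111.0 × cos φ = 45.31 km, so Δλ = -120.8 / 45305.2 = -0.0026664° = -9.599″.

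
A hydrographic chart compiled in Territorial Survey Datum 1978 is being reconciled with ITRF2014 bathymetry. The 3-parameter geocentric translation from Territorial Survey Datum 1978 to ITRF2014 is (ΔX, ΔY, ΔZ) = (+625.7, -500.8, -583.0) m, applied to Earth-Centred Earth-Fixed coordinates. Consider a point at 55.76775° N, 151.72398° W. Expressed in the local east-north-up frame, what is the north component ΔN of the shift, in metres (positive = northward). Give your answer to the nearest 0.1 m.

At φ = 55.76775°, λ = -151.72398°: sin φ = 0.826764, cos φ = 0.562549, sin λ = -0.473720, cos λ = -0.880676.
ΔN = −sin φ cos λ·ΔX − sin φ sin λ·ΔY + cos φ·ΔZ = −(0.826764)(-0.880676)(625.7) − (0.826764)(-0.473720)(-500.8) + (0.562549)(-583.0) = -68.53 m.

ΔN = -68.5 m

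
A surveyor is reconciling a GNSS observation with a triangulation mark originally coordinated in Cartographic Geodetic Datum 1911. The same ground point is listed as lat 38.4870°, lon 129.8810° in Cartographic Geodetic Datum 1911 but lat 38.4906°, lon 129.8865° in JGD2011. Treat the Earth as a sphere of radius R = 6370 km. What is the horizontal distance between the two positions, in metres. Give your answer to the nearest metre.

624 m

Δφ = 38.4906° − 38.4870° = +0.0036°; Δλ = 129.8865° − 129.8810° = +0.0055°.
1° along a meridian = πR/180 = 111177 m.
ΔN = Δφ × 111177 = 400.2 m; ΔE = Δλ × 111177 × cos(38.4870°) = +0.0055 × 111177 × 0.782749 = 478.6 m.
Distance = √(ΔE² + ΔN²) = √(478.6² + 400.2²) = 623.9 m.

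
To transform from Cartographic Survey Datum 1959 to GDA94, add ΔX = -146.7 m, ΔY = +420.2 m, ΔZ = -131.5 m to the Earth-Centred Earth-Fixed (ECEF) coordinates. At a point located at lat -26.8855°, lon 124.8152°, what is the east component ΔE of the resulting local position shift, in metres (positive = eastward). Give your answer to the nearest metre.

ΔE = -119 m

The local east axis at (φ, λ) is (−sin λ, cos λ, 0), so ΔE = −sin(124.8152°)·(-146.7) + cos(124.8152°)·420.2 = -119.46 m.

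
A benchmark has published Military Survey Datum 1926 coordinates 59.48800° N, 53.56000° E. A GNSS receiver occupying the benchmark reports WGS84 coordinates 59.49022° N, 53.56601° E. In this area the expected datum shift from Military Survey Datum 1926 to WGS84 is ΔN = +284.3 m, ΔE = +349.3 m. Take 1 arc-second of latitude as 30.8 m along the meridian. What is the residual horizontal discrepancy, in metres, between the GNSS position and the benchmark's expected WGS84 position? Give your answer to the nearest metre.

40 m

Observed coordinate differences: Δφ = +0.00222°, Δλ = +0.00601°.
Converting to metres (1° lat = 110880 m, cos φ = 0.507719): observed ΔN = 246.2 m, observed ΔE = 338.3 m.
Subtracting the expected shift leaves a residual of 246.2 − (284.3) = -38.1 m north and 338.3 − (349.3) = -11.0 m east.
Residual distance = √((-38.1)² + (-11.0)²) = 39.7 m.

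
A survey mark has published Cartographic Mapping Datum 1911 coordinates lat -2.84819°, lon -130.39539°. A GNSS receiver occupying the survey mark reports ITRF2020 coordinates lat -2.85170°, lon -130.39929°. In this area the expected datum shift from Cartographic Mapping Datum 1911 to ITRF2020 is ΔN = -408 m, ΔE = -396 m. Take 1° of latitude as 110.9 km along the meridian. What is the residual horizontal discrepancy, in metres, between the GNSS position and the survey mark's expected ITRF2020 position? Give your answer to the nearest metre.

Observed coordinate differences: Δφ = -0.00351°, Δλ = -0.00390°.
Converting to metres (1° lat = 110900 m, cos φ = 0.998765): observed ΔN = -389.3 m, observed ΔE = -432.0 m.
Subtracting the expected shift leaves a residual of -389.3 − (-408) = 18.7 m north and -432.0 − (-396) = -36.0 m east.
Residual distance = √(18.7² + (-36.0)²) = 40.6 m.

41 m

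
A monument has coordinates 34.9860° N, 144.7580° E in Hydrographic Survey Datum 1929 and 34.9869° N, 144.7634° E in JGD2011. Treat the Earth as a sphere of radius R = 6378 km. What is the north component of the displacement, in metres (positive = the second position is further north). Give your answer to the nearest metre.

Δφ = 34.9869° − 34.9860° = +0.0009°; Δλ = 144.7634° − 144.7580° = +0.0054°.
1° along a meridian = πR/180 = 111317 m.
ΔN = Δφ × 111317 = 100.2 m; ΔE = Δλ × 111317 × cos(34.9860°) = +0.0054 × 111317 × 0.819292 = 492.5 m.

ΔN = 100 m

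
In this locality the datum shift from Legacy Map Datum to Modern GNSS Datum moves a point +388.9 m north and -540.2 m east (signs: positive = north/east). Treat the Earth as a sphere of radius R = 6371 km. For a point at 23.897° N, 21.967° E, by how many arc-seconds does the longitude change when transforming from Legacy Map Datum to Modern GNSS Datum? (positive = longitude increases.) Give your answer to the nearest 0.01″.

At latitude 23.897°, cos φ = 0.914275.
One radian of longitude at latitude φ spans R cos φ, so Δλ = ΔE / (R cos φ) = -540.2 / (6371000 × 0.914275) = -9.2741e-05 rad = -19.129″.

Δλ = -19.13″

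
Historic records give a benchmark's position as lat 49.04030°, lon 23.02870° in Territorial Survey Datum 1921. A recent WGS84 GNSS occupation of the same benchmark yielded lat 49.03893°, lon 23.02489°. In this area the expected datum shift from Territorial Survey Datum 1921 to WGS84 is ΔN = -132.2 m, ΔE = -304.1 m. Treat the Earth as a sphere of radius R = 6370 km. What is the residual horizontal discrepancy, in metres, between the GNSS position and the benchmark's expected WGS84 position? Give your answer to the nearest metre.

33 m

Observed coordinate differences: Δφ = -0.00137°, Δλ = -0.00381°.
Converting to metres (1° lat = 111177 m, cos φ = 0.655528): observed ΔN = -152.3 m, observed ΔE = -277.7 m.
Subtracting the expected shift leaves a residual of -152.3 − (-132.2) = -20.1 m north and -277.7 − (-304.1) = 26.4 m east.
Residual distance = √((-20.1)² + 26.4²) = 33.2 m.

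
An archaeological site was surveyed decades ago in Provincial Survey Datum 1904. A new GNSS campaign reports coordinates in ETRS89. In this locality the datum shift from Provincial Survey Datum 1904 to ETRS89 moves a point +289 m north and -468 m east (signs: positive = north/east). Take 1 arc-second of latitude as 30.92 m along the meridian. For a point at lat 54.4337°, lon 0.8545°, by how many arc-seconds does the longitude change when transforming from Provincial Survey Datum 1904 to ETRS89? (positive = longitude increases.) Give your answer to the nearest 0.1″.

At latitude 54.4337°, cos φ = 0.581645.
1″ of longitude at this latitude = 30.92 × cos φ = 17.9845 m, so Δλ = -468.0 / 17.9845 = -26.022″.

Δλ = -26.0″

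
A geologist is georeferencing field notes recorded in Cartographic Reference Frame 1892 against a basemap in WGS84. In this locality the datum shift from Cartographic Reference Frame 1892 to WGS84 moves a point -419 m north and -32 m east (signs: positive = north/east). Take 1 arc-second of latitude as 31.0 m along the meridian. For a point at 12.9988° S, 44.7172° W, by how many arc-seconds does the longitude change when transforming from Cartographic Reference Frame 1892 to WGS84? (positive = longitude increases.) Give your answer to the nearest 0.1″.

At latitude -12.9988°, cos φ = 0.974375.
1″ of longitude at this latitude = 31.00 × cos φ = 30.2056 m, so Δλ = -32.0 / 30.2056 = -1.059″.

Δλ = -1.1″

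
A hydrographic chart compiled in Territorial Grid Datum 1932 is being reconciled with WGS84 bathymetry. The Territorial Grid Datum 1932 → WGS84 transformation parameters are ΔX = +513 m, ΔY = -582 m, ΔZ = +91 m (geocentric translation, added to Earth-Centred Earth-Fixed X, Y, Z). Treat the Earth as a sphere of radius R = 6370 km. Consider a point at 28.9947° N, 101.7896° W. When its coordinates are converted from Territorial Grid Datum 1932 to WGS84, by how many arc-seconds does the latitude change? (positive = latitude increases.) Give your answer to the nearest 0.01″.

sin φ = 0.484729, cos φ = 0.874665, sin λ = -0.978904, cos λ = -0.204318.
North component: ΔN = −sin φ cos λ·ΔX − sin φ sin λ·ΔY + cos φ·ΔZ = −(0.484729)(-0.204318)(513) − (0.484729)(-0.978904)(-582) + (0.874665)(91) = -145.76 m.
1° of latitude spans πR/180 = 111177 m, so Δφ = -145.76 / 111177 × 3600 = -4.720″.

Δφ = -4.72″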